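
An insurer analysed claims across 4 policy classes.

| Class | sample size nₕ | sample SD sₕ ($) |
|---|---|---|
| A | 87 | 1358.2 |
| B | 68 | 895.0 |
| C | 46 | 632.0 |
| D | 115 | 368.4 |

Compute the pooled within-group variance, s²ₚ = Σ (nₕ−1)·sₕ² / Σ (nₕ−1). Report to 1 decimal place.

Degrees of freedom: 86 + 67 + 45 + 114 = 312.
Σ(nₕ−1)sₕ² = 86·1844707.24 + 67·801025 + 45·399424 + 114·135718.56 = 245759493.48.
s²ₚ = 245759493.48 / 312 = 787690.684... → 787690.7.

787690.7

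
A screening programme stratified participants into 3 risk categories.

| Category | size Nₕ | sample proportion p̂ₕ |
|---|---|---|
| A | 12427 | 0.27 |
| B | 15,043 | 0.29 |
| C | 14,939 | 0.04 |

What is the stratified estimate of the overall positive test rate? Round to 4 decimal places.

0.1961

N = 12427 + 15043 + 14939 = 42409.
Overall proportion = Σ (Nₕ/N)·p̂ₕ.
Σ Nₕp̂ₕ = 3355.29 + 4362.47 + 597.56 = 8315.32.
8315.32 / 42409 = 0.196074... → 0.1961.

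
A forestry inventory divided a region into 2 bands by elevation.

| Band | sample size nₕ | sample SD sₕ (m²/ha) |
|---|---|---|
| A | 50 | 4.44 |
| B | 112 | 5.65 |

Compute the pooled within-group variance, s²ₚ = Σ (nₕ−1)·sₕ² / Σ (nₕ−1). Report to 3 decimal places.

Degrees of freedom: 49 + 111 = 160.
Σ(nₕ−1)sₕ² = 49·19.7136 + 111·31.9225 = 4509.3639.
s²ₚ = 4509.3639 / 160 = 28.18352... → 28.184.

28.184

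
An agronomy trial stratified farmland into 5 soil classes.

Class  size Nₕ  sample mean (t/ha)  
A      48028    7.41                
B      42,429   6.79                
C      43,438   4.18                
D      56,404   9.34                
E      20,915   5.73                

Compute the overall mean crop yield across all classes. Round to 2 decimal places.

N = 211214; weights Wₕ = Nₕ/N = (0.2274, 0.2009, 0.2057, 0.2670, 0.0990).
x̄_st = Σ Wₕ·x̄ₕ = 0.2274·7.41 + 0.2009·6.79 + 0.2057·4.18 + 0.2670·9.34 + 0.0990·5.73 ≈ 6.9702...
→ 6.97.

6.97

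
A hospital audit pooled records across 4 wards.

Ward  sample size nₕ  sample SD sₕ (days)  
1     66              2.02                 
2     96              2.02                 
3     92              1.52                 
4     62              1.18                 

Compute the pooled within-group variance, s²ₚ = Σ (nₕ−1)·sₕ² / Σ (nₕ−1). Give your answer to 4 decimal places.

Degrees of freedom: 65 + 95 + 91 + 61 = 312.
Σ(nₕ−1)sₕ² = 65·4.0804 + 95·4.0804 + 91·2.3104 + 61·1.3924 = 948.0468.
s²ₚ = 948.0468 / 312 = 3.038612... → 3.0386.

3.0386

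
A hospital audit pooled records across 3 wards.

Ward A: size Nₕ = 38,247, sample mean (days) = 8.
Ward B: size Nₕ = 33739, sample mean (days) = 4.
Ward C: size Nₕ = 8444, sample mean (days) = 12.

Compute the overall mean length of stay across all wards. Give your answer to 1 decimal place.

x̄_st = (Σ Nₕx̄ₕ) / (Σ Nₕ) = (38247·8 + 33739·4 + 8444·12) / 80430
= 542260 / 80430 = 6.742... → 6.7.

6.7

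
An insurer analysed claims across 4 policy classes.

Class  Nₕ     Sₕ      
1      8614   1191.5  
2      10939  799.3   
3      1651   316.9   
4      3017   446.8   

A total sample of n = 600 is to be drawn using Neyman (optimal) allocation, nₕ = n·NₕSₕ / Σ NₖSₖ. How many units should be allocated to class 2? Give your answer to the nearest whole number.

251

Σ NₕSₕ = 8614·1191.5 + 10939·799.3 + 1651·316.9 + 3017·446.8 = 20878321.2.
Share for 2: 8743542.7/20878321.2 = 0.41879.
n_2 = 600 × 0.41879 = 251.271... → 251.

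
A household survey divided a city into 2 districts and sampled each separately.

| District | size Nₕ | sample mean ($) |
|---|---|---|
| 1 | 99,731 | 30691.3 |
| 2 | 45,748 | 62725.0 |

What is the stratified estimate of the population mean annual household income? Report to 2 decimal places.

x̄_st = (Σ Nₕx̄ₕ) / (Σ Nₕ) = (99731·30691.3 + 45748·62725.0) / 145479
= 5930417340.3 / 145479 = 40764.7656... → 40764.77.

40764.77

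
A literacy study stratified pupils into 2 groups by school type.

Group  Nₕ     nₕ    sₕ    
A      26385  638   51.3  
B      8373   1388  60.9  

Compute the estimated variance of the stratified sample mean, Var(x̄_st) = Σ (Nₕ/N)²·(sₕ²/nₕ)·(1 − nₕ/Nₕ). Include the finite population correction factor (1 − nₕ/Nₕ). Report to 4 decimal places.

2.4488

N = 34758; Wₕ = Nₕ/N.
group A: (26385/34758)²·51.3²/638·(1 − 638/26385) = 2.3194671
group B: (8373/34758)²·60.9²/1388·(1 − 1388/8373) = 0.1293550
Sum = 2.4488221 → 2.4488.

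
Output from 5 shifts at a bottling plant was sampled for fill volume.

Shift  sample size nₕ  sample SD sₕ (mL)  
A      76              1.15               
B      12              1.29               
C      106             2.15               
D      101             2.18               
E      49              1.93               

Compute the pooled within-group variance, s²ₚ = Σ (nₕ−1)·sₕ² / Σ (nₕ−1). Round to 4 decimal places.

Degrees of freedom: 75 + 11 + 105 + 100 + 48 = 339.
Σ(nₕ−1)sₕ² = 75·1.3225 + 11·1.6641 + 105·4.6225 + 100·4.7524 + 48·3.7249 = 1256.8903.
s²ₚ = 1256.8903 / 339 = 3.707641... → 3.7076.

3.7076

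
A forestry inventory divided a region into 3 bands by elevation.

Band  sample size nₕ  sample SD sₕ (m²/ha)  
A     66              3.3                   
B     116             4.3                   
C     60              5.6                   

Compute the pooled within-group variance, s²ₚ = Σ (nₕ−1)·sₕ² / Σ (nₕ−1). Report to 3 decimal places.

19.600

Degrees of freedom: 65 + 115 + 59 = 239.
Σ(nₕ−1)sₕ² = 65·10.89 + 115·18.49 + 59·31.36 = 4684.44.
s²ₚ = 4684.44 / 239 = 19.60017... → 19.600.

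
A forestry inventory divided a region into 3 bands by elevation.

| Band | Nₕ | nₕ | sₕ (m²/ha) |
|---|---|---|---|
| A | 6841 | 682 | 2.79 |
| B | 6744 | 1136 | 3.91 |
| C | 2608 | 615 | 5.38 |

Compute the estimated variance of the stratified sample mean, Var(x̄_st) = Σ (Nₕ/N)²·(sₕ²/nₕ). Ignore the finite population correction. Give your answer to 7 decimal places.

N = 16193; Wₕ = Nₕ/N.
band A: (6841/16193)²·2.79²/682 = 0.0020370823
band B: (6744/16193)²·3.91²/1136 = 0.0023342947
band C: (2608/16193)²·5.38²/615 = 0.0012208153
Sum = 0.0055921923 → 0.0055922.

0.0055922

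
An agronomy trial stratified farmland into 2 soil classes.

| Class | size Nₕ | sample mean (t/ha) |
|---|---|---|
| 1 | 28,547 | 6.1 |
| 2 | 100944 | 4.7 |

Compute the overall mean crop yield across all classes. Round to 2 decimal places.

N = 129491; weights Wₕ = Nₕ/N = (0.2205, 0.7795).
x̄_st = Σ Wₕ·x̄ₕ = 0.2205·6.1 + 0.7795·4.7 ≈ 5.0086...
→ 5.01.

5.01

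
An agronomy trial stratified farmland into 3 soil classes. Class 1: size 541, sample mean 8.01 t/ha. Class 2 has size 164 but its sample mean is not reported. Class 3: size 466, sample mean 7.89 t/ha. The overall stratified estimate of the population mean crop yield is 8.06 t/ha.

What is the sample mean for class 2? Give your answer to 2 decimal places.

Σ Nₕx̄ₕ = N·μ, so 164·x̄_2 = 1171·8.06 − (541·8.01 + 466·7.89).
= 9438.26 − 8010.15 = 1428.11.
x̄_2 = 1428.11 / 164 = 8.7080... → 8.71.

8.71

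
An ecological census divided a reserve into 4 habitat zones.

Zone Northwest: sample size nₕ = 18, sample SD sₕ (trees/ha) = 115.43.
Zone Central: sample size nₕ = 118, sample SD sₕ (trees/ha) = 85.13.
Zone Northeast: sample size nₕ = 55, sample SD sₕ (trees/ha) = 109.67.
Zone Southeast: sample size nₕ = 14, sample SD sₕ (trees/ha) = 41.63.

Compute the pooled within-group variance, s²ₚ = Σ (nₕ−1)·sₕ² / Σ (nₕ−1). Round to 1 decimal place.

8688.7

Degrees of freedom: 17 + 117 + 54 + 13 = 201.
Σ(nₕ−1)sₕ² = 17·13324.0849 + 117·7247.1169 + 54·12027.5089 + 13·1733.0569 = 1746437.3409.
s²ₚ = 1746437.3409 / 201 = 8688.743... → 8688.7.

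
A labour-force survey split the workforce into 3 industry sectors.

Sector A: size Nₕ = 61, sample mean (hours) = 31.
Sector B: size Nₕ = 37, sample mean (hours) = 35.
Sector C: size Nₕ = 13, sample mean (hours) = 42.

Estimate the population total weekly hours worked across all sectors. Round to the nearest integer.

3732

A: 61·31 = 1891
B: 37·35 = 1295
C: 13·42 = 546
τ̂ = Σ Nₕx̄ₕ = 3732.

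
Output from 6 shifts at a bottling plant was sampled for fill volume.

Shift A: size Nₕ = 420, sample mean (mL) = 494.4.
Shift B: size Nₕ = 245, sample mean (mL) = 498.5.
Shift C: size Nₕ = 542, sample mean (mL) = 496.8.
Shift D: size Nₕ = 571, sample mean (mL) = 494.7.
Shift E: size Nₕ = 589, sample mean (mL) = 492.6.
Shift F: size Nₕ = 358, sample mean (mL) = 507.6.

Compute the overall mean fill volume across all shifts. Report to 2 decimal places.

N = 420 + 245 + 542 + 571 + 589 + 358 = 2725.
The stratified mean weights each stratum mean by its population share Nₕ/N.
Σ Nₕx̄ₕ = 420·494.4 + 245·498.5 + 542·496.8 + 571·494.7 + 589·492.6 + 358·507.6 = 207648 + 122132.5 + 269265.6 + 282473.7 + 290141.4 + 181720.8 = 1353382.
Divide by N: 1353382 / 2725 = 496.6539... → 496.65.

496.65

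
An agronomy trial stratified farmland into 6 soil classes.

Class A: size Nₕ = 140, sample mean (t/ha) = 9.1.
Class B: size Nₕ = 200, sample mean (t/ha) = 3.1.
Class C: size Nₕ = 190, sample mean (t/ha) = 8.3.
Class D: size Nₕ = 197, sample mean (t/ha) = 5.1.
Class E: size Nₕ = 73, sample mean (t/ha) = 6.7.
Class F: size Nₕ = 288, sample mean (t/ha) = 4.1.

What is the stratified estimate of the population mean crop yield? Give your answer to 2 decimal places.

N = 1088; weights Wₕ = Nₕ/N = (0.1287, 0.1838, 0.1746, 0.1811, 0.0671, 0.2647).
x̄_st = Σ Wₕ·x̄ₕ = 0.1287·9.1 + 0.1838·3.1 + 0.1746·8.3 + 0.1811·5.1 + 0.0671·6.7 + 0.2647·4.1 ≈ 5.6485...
→ 5.65.

5.65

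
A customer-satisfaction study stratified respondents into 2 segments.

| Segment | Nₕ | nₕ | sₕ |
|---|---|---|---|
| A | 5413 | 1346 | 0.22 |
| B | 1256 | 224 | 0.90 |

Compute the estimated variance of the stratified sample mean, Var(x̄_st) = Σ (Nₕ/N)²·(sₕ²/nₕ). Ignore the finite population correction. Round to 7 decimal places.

0.0001520

N = 6669; Wₕ = Nₕ/N.
segment A: (5413/6669)²·0.22²/1346 = 0.0000236894
segment B: (1256/6669)²·0.90²/224 = 0.0001282611
Sum = 0.0001519505 → 0.0001520.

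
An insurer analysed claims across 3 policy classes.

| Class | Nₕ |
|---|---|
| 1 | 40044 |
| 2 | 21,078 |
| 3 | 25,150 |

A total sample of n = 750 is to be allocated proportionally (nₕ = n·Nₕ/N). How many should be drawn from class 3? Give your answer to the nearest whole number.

Share of class 3 = 25150/86272 = 0.29152.
Allocate 750 × 0.29152 = 218.640... → 219.

219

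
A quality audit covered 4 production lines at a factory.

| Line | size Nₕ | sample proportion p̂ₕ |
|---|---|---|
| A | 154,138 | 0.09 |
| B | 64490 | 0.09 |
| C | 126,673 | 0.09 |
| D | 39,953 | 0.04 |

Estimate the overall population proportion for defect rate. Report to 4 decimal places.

0.0848

N = 154138 + 64490 + 126673 + 39953 = 385254.
Overall proportion = Σ (Nₕ/N)·p̂ₕ.
Σ Nₕp̂ₕ = 13872.42 + 5804.1 + 11400.57 + 1598.12 = 32675.21.
32675.21 / 385254 = 0.084815... → 0.0848.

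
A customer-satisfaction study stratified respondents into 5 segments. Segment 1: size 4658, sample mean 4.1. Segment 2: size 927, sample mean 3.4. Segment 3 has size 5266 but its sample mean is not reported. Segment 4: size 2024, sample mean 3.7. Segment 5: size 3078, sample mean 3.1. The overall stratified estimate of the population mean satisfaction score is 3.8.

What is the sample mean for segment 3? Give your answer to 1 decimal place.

4.1

N = 4658 + 927 + 5266 + 2024 + 3078 = 15953.
Overall total = μ·N = 3.8·15953 = 60621.4.
Subtract the known strata: 4658·4.1 + 927·3.4 + 2024·3.7 + 3078·3.1 = 39280.2.
Remaining total for segment 3: 60621.4 − 39280.2 = 21341.2.
Divide by its size: 21341.2 / 5266 = 4.053... → 4.1.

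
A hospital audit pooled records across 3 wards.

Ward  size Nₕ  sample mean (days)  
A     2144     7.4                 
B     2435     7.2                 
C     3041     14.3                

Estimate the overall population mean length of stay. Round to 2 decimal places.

10.09

x̄_st = (Σ Nₕx̄ₕ) / (Σ Nₕ) = (2144·7.4 + 2435·7.2 + 3041·14.3) / 7620
= 76883.9 / 7620 = 10.0898... → 10.09.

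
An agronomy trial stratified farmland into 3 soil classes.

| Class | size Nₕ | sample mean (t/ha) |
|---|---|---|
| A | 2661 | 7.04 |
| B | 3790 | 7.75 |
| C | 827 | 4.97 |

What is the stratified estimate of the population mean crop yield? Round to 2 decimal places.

7.17

N = 7278; weights Wₕ = Nₕ/N = (0.3656, 0.5207, 0.1136).
x̄_st = Σ Wₕ·x̄ₕ = 0.3656·7.04 + 0.5207·7.75 + 0.1136·4.97 ≈ 7.1745...
→ 7.17.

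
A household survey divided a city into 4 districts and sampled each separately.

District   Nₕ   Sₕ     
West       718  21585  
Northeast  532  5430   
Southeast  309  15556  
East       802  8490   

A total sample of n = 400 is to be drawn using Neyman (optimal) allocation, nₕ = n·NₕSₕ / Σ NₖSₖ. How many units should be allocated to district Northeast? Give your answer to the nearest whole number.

39

Σ NₕSₕ = 718·21585 + 532·5430 + 309·15556 + 802·8490 = 30002574.
Share for Northeast: 2888760/30002574 = 0.09628.
n_Northeast = 400 × 0.09628 = 38.513... → 39.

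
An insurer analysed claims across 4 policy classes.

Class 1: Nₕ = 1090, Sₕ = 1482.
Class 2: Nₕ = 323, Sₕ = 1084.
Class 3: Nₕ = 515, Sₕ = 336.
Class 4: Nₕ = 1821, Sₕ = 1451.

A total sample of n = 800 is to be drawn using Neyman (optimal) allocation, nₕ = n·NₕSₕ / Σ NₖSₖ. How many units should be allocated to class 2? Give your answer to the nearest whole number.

59

Σ NₕSₕ = 1090·1482 + 323·1084 + 515·336 + 1821·1451 = 4780823.
Share for 2: 350132/4780823 = 0.07324.
n_2 = 800 × 0.07324 = 58.589... → 59.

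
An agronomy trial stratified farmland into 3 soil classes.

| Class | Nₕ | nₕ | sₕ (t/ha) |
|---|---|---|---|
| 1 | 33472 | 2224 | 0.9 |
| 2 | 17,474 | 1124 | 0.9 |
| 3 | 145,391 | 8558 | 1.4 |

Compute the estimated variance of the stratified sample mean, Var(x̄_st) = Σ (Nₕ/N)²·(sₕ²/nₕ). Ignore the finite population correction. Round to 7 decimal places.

N = 196337; Wₕ = Nₕ/N.
class 1: (33472/196337)²·0.9²/2224 = 0.0000105854
class 2: (17474/196337)²·0.9²/1124 = 0.0000057082
class 3: (145391/196337)²·1.4²/8558 = 0.0001255898
Sum = 0.0001418835 → 0.0001419.

0.0001419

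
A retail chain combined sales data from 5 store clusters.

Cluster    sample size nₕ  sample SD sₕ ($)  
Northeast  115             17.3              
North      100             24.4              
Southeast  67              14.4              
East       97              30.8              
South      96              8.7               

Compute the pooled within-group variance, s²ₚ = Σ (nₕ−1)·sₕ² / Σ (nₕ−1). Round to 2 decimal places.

436.18

Degrees of freedom: 114 + 99 + 66 + 96 + 95 = 470.
Σ(nₕ−1)sₕ² = 114·299.29 + 99·595.36 + 66·207.36 + 96·948.64 + 95·75.69 = 205005.45.
s²ₚ = 205005.45 / 470 = 436.1818... → 436.18.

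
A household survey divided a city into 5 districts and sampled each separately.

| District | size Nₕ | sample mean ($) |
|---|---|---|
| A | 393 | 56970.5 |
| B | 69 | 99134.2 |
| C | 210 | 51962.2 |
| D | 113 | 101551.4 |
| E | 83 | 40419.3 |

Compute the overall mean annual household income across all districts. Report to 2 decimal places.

63331.61

N = 393 + 69 + 210 + 113 + 83 = 868.
The stratified mean weights each stratum mean by its population share Nₕ/N.
Σ Nₕx̄ₕ = 393·56970.5 + 69·99134.2 + 210·51962.2 + 113·101551.4 + 83·40419.3 = 22389406.5 + 6840259.8 + 10912062 + 11475308.2 + 3354801.9 = 54971838.4.
Divide by N: 54971838.4 / 868 = 63331.6111... → 63331.61.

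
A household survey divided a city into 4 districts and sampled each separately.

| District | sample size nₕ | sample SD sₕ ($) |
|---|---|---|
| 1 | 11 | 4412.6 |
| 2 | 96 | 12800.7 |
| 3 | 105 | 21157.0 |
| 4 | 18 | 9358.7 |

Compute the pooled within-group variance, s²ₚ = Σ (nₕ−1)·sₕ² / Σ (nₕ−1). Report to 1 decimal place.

Degrees of freedom: 10 + 95 + 104 + 17 = 226.
Σ(nₕ−1)sₕ² = 10·19471038.76 + 95·163857920.49 + 104·447618649 + 17·87585265.69 = 63802501846.88.
s²ₚ = 63802501846.88 / 226 = 282311955.075... → 282311955.1.

282311955.1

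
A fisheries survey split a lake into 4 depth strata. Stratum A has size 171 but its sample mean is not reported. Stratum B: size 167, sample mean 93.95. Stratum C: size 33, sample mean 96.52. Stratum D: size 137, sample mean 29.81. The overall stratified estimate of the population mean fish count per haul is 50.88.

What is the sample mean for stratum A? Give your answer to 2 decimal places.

Σ Nₕx̄ₕ = N·μ, so 171·x̄_A = 508·50.88 − (167·93.95 + 33·96.52 + 137·29.81).
= 25847.04 − 22958.78 = 2888.26.
x̄_A = 2888.26 / 171 = 16.8904... → 16.89.

16.89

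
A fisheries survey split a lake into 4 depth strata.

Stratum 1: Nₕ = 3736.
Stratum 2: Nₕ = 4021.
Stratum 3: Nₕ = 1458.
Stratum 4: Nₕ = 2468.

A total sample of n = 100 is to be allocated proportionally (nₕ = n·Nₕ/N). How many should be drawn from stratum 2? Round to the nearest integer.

34

N = 3736 + 4021 + 1458 + 2468 = 11683.
n_2 = 100·4021/11683 = 34.418... → 34.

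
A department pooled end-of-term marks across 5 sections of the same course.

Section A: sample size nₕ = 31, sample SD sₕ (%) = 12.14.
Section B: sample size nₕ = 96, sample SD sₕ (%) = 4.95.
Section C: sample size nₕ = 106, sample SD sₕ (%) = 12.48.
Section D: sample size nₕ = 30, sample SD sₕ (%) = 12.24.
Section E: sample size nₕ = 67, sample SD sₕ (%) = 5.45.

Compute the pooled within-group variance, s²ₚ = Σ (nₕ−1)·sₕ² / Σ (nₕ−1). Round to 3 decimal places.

90.486

Degrees of freedom: 30 + 95 + 105 + 29 + 66 = 325.
Σ(nₕ−1)sₕ² = 30·147.3796 + 95·24.5025 + 105·155.7504 + 29·149.8176 + 66·29.7025 = 29407.9929.
s²ₚ = 29407.9929 / 325 = 90.48613... → 90.486.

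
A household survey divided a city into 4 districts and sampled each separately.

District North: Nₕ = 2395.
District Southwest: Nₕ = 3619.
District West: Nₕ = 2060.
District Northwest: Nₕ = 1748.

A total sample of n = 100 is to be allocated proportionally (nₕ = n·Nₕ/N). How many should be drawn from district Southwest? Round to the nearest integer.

37

N = 2395 + 3619 + 2060 + 1748 = 9822.
n_Southwest = 100·3619/9822 = 36.846... → 37.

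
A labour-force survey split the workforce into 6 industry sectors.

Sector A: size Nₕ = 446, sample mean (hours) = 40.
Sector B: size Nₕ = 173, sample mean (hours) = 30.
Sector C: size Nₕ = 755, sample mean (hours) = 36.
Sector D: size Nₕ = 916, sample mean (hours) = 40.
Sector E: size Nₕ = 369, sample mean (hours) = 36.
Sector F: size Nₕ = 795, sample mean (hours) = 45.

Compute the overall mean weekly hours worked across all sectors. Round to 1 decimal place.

N = 446 + 173 + 755 + 916 + 369 + 795 = 3454.
Overall mean = Σ (Nₕ/N)·x̄ₕ — weight by population share, not a simple average.
Σ Nₕx̄ₕ = 446·40 + 173·30 + 755·36 + 916·40 + 369·36 + 795·45 = 17840 + 5190 + 27180 + 36640 + 13284 + 35775 = 135909.
Divide by N: 135909 / 3454 = 39.348... → 39.3.

39.3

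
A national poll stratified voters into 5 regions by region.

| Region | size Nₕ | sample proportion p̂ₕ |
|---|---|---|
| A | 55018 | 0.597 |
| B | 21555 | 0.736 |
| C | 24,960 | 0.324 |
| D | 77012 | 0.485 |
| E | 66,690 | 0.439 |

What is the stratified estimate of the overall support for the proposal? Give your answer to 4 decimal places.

Wₕ = Nₕ/N with N = 245235: 0.2243, 0.0879, 0.1018, 0.3140, 0.2719.
p̂_st = 0.2243·0.597 + 0.0879·0.736 + 0.1018·0.324 + 0.3140·0.485 + 0.2719·0.439 ≈ 0.503293... → 0.5033.

0.5033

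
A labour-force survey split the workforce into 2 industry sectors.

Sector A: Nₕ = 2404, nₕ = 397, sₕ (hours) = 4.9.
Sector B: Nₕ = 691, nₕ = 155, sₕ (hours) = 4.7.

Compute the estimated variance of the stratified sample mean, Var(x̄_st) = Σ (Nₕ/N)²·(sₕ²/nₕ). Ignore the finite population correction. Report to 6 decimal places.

N = 3095. Term for each stratum: Wₕ²sₕ²/nₕ.
Var(x̄_st) = 0.036487934 + 0.007103932 = 0.043591866 → 0.043592.

0.043592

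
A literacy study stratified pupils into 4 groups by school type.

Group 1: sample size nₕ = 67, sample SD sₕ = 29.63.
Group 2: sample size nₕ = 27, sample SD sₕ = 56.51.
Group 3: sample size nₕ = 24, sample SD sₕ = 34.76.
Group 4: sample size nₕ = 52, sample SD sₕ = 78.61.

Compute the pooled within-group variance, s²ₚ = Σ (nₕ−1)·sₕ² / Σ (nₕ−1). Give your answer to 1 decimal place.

1: (67−1)·29.63² = 66·877.9369 = 57943.8354
2: (27−1)·56.51² = 26·3193.3801 = 83027.8826
3: (24−1)·34.76² = 23·1208.2576 = 27789.9248
4: (52−1)·78.61² = 51·6179.5321 = 315156.1371
Numerator = 483917.7799; denominator = Σ(nₕ−1) = 166.
s²ₚ = 483917.7799/166 = 2915.167... → 2915.2.

2915.2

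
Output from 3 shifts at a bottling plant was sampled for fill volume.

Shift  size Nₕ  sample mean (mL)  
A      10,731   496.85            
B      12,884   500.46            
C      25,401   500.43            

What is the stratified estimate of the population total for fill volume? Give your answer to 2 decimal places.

Estimate total by summing Nₕ·x̄ₕ over strata.
10731·496.85 + 12884·500.46 + 25401·500.43 = 5331697.35 + 6447926.64 + 12711422.43 = 24491046.42.

24491046.42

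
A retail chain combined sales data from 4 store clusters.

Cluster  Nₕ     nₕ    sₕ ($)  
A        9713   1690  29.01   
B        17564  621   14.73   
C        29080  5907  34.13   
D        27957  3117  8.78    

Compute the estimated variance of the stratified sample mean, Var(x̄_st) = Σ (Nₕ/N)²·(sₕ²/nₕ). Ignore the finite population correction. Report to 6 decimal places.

0.047948

N = 84314; Wₕ = Nₕ/N.
cluster A: (9713/84314)²·29.01²/1690 = 0.006608702
cluster B: (17564/84314)²·14.73²/621 = 0.015162170
cluster C: (29080/84314)²·34.13²/5907 = 0.023458218
cluster D: (27957/84314)²·8.78²/3117 = 0.002719155
Sum = 0.047948245 → 0.047948.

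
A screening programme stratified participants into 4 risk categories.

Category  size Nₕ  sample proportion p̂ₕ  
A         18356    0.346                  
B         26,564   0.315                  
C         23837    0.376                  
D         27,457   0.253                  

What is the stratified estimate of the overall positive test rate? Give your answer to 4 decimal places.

Wₕ = Nₕ/N with N = 96214: 0.1908, 0.2761, 0.2477, 0.2854.
p̂_st = 0.1908·0.346 + 0.2761·0.315 + 0.2477·0.376 + 0.2854·0.253 ≈ 0.318334... → 0.3183.

0.3183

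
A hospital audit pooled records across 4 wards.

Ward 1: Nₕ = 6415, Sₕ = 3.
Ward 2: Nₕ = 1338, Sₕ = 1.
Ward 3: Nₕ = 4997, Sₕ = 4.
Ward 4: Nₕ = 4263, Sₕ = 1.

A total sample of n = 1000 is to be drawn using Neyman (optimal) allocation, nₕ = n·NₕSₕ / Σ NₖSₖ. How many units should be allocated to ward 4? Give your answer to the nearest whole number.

95

Σ NₕSₕ = 6415·3 + 1338·1 + 4997·4 + 4263·1 = 44834.
Share for 4: 4263/44834 = 0.09508.
n_4 = 1000 × 0.09508 = 95.084... → 95.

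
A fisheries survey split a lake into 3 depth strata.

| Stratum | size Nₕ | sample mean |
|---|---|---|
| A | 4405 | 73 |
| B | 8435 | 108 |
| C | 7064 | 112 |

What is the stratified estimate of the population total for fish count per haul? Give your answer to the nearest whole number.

Estimate total by summing Nₕ·x̄ₕ over strata.
4405·73 + 8435·108 + 7064·112 = 321565 + 910980 + 791168 = 2023713.

2023713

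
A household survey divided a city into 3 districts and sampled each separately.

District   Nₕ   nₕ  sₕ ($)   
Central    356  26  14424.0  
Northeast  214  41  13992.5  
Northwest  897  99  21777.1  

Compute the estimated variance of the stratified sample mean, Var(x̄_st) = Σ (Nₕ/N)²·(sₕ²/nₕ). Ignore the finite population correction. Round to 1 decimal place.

N = 1467. Term for each stratum: Wₕ²sₕ²/nₕ.
Var(x̄_st) = 471235.3347 + 101618.8073 + 1790975.1277 = 2363829.2697 → 2363829.3.

2363829.3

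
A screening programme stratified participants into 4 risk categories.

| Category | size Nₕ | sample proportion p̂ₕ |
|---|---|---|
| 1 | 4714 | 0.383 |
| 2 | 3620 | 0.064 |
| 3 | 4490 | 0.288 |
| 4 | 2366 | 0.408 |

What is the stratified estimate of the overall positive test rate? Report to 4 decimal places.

0.2828

Wₕ = Nₕ/N with N = 15190: 0.3103, 0.2383, 0.2956, 0.1558.
p̂_st = 0.3103·0.383 + 0.2383·0.064 + 0.2956·0.288 + 0.1558·0.408 ≈ 0.282791... → 0.2828.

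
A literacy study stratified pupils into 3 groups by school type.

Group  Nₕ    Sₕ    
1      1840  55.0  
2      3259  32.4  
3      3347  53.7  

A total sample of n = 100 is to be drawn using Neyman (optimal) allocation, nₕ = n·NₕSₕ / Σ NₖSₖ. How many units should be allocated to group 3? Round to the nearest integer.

46

Σ NₕSₕ = 1840·55.0 + 3259·32.4 + 3347·53.7 = 386525.5.
Share for 3: 179733.9/386525.5 = 0.46500.
n_3 = 100 × 0.46500 = 46.500... → 46.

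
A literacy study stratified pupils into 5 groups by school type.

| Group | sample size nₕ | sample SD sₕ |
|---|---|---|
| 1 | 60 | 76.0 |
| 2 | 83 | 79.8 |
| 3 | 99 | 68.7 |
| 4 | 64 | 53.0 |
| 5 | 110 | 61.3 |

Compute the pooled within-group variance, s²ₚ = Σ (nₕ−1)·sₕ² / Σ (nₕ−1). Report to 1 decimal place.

4652.2

1: (60−1)·76.0² = 59·5776 = 340784
2: (83−1)·79.8² = 82·6368.04 = 522179.28
3: (99−1)·68.7² = 98·4719.69 = 462529.62
4: (64−1)·53.0² = 63·2809 = 176967
5: (110−1)·61.3² = 109·3757.69 = 409588.21
Numerator = 1912048.11; denominator = Σ(nₕ−1) = 411.
s²ₚ = 1912048.11/411 = 4652.185... → 4652.2.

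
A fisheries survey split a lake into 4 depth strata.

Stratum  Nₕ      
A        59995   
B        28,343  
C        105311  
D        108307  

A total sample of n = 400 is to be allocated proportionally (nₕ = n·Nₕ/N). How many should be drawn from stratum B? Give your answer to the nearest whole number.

38

N = 59995 + 28343 + 105311 + 108307 = 301956.
n_B = 400·28343/301956 = 37.546... → 38.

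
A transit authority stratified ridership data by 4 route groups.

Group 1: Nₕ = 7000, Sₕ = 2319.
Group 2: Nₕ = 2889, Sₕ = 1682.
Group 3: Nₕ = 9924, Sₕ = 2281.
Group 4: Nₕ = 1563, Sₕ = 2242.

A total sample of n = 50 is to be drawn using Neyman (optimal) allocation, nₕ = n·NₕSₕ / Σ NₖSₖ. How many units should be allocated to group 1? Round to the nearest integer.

Σ NₕSₕ = 7000·2319 + 2889·1682 + 9924·2281 + 1563·2242 = 47233188.
Share for 1: 16233000/47233188 = 0.34368.
n_1 = 50 × 0.34368 = 17.184... → 17.

17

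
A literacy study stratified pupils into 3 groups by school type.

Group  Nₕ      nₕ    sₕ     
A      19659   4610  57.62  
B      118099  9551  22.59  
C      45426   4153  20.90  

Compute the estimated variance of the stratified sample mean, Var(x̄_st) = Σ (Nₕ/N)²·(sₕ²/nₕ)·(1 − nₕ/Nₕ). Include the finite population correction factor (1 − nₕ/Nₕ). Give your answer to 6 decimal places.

N = 183184; Wₕ = Nₕ/N.
group A: (19659/183184)²·57.62²/4610·(1 − 4610/19659) = 0.006349501
group B: (118099/183184)²·22.59²/9551·(1 − 9551/118099) = 0.020411578
group C: (45426/183184)²·20.90²/4153·(1 − 4153/45426) = 0.005876600
Sum = 0.032637678 → 0.032638.

0.032638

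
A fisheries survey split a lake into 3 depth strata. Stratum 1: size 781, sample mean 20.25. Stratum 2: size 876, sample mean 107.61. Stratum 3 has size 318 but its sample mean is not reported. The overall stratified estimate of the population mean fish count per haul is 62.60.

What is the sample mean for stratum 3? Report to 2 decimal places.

N = 781 + 876 + 318 = 1975.
Overall total = μ·N = 62.60·1975 = 123635.
Subtract the known strata: 781·20.25 + 876·107.61 = 110081.61.
Remaining total for stratum 3: 123635 − 110081.61 = 13553.39.
Divide by its size: 13553.39 / 318 = 42.6207... → 42.62.

42.62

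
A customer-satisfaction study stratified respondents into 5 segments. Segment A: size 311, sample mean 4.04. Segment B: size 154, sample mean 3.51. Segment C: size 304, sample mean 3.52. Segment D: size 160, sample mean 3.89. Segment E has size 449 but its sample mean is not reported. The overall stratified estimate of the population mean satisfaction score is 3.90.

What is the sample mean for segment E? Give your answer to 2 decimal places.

4.20

N = 311 + 154 + 304 + 160 + 449 = 1378.
Overall total = μ·N = 3.90·1378 = 5374.2.
Subtract the known strata: 311·4.04 + 154·3.51 + 304·3.52 + 160·3.89 = 3489.46.
Remaining total for segment E: 5374.2 − 3489.46 = 1884.74.
Divide by its size: 1884.74 / 449 = 4.1976... → 4.20.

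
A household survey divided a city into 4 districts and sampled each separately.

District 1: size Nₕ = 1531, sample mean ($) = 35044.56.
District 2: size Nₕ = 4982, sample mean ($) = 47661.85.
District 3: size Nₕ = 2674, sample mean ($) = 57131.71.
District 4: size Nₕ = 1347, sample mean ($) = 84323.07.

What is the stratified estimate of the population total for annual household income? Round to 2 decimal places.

557457925.89

1: 1531·35044.56 = 53653221.36
2: 4982·47661.85 = 237451336.7
3: 2674·57131.71 = 152770192.54
4: 1347·84323.07 = 113583175.29
τ̂ = Σ Nₕx̄ₕ = 557457925.89.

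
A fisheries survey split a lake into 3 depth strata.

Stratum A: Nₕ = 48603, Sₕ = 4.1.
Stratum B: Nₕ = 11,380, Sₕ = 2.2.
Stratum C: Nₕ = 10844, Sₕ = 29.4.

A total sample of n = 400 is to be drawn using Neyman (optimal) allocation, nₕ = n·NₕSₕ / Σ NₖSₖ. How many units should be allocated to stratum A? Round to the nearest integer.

A: NₕSₕ = 48603·4.1 = 199272.3
B: NₕSₕ = 11380·2.2 = 25036
C: NₕSₕ = 10844·29.4 = 318813.6
Σ NₕSₕ = 543121.9.
n_A = 400·199272.3/543121.9 = 146.761... → 147.

147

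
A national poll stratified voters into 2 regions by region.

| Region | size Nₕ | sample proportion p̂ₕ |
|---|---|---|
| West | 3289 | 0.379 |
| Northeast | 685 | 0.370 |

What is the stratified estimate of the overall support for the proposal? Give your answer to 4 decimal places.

Wₕ = Nₕ/N with N = 3974: 0.8276, 0.1724.
p̂_st = 0.8276·0.379 + 0.1724·0.370 ≈ 0.377449... → 0.3774.

0.3774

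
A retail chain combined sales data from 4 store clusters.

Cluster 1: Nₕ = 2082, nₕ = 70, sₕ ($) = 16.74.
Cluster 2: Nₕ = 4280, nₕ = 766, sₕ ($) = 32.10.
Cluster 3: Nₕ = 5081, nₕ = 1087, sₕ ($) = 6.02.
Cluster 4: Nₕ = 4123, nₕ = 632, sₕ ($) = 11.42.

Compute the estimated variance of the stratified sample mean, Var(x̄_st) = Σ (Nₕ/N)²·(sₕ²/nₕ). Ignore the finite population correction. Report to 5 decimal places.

N = 15566. Term for each stratum: Wₕ²sₕ²/nₕ.
Var(x̄_st) = 0.07161768 + 0.10169855 + 0.00355228 + 0.01447731 = 0.19134583 → 0.19135.

0.19135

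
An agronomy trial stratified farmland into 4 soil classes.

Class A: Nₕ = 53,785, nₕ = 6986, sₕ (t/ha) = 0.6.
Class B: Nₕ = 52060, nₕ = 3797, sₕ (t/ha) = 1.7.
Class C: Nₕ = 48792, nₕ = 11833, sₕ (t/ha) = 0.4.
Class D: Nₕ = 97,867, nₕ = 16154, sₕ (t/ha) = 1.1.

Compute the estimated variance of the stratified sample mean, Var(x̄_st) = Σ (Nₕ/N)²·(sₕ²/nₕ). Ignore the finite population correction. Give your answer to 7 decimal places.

N = 252504; Wₕ = Nₕ/N.
class A: (53785/252504)²·0.6²/6986 = 0.0000023381
class B: (52060/252504)²·1.7²/3797 = 0.0000323541
class C: (48792/252504)²·0.4²/11833 = 0.0000005049
class D: (97867/252504)²·1.1²/16154 = 0.0000112523
Sum = 0.0000464493 → 0.0000464.

0.0000464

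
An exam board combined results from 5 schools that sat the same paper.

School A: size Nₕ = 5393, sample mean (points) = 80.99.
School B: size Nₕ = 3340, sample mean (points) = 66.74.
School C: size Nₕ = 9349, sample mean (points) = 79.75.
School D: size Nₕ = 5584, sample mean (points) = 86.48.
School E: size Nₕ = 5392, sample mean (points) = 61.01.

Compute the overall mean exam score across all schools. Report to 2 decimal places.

x̄_st = (Σ Nₕx̄ₕ) / (Σ Nₕ) = (5393·80.99 + 3340·66.74 + 9349·79.75 + 5584·86.48 + 5392·61.01) / 29058
= 2217143.66 / 29058 = 76.3006... → 76.30.

76.30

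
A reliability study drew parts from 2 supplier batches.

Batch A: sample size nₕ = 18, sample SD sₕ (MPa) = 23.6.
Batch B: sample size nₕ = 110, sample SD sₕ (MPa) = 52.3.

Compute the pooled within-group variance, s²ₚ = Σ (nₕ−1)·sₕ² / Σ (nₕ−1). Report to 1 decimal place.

Degrees of freedom: 17 + 109 = 126.
Σ(nₕ−1)sₕ² = 17·556.96 + 109·2735.29 = 307614.93.
s²ₚ = 307614.93 / 126 = 2441.388... → 2441.4.

2441.4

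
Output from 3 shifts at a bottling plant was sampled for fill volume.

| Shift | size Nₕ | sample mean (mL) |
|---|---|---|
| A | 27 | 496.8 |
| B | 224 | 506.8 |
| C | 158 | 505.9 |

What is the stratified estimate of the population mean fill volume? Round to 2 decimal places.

505.79

N = 27 + 224 + 158 = 409.
Overall mean = Σ (Nₕ/N)·x̄ₕ — weight by population share, not a simple average.
Σ Nₕx̄ₕ = 27·496.8 + 224·506.8 + 158·505.9 = 13413.6 + 113523.2 + 79932.2 = 206869.
Divide by N: 206869 / 409 = 505.7922... → 505.79.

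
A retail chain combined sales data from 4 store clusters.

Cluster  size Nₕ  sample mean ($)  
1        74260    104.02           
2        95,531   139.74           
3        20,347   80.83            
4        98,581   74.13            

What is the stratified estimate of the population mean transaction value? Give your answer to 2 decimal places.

x̄_st = (Σ Nₕx̄ₕ) / (Σ Nₕ) = (74260·104.02 + 95531·139.74 + 20347·80.83 + 98581·74.13) / 288719
= 30026484.68 / 288719 = 103.9990... → 104.00.

104.00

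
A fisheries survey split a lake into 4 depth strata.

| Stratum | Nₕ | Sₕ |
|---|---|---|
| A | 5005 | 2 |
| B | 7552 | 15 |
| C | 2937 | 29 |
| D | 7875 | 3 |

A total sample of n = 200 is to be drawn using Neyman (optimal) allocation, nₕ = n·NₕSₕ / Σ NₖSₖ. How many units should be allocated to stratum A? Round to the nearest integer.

9

A: NₕSₕ = 5005·2 = 10010
B: NₕSₕ = 7552·15 = 113280
C: NₕSₕ = 2937·29 = 85173
D: NₕSₕ = 7875·3 = 23625
Σ NₕSₕ = 232088.
n_A = 200·10010/232088 = 8.626... → 9.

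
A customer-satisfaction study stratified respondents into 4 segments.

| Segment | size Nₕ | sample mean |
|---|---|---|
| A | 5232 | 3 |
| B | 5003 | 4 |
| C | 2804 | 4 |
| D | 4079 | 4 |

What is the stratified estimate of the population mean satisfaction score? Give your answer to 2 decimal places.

3.69

x̄_st = (Σ Nₕx̄ₕ) / (Σ Nₕ) = (5232·3 + 5003·4 + 2804·4 + 4079·4) / 17118
= 63240 / 17118 = 3.6944... → 3.69.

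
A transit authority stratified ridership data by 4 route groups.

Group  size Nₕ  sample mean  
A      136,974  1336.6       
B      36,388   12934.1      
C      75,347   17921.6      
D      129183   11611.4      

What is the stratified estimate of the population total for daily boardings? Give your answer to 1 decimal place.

3504059760.6

Population total = Σ Nₕ·x̄ₕ (each stratum's size times its mean).
136974·1336.6 + 36388·12934.1 + 75347·17921.6 + 129183·11611.4 = 183079448.4 + 470646030.8 + 1350338795.2 + 1499995486.2 = 3504059760.6.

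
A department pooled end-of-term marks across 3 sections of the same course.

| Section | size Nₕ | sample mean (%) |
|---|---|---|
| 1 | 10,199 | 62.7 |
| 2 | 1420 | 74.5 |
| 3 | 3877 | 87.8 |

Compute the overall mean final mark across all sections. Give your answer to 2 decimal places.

70.06

N = 15496; weights Wₕ = Nₕ/N = (0.6582, 0.0916, 0.2502).
x̄_st = Σ Wₕ·x̄ₕ = 0.6582·62.7 + 0.0916·74.5 + 0.2502·87.8 ≈ 70.0612...
→ 70.06.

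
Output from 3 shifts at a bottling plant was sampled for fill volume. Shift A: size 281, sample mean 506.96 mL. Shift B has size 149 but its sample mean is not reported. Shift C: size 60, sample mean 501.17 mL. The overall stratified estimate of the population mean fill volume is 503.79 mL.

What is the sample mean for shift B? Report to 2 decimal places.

498.87

N = 281 + 149 + 60 = 490.
Overall total = μ·N = 503.79·490 = 246857.1.
Subtract the known strata: 281·506.96 + 60·501.17 = 172525.96.
Remaining total for shift B: 246857.1 − 172525.96 = 74331.14.
Divide by its size: 74331.14 / 149 = 498.8667... → 498.87.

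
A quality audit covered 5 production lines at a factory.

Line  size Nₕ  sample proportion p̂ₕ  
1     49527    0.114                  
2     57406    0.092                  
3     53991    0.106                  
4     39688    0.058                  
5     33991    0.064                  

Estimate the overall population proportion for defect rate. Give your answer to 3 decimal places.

N = 49527 + 57406 + 53991 + 39688 + 33991 = 234603.
Overall proportion = Σ (Nₕ/N)·p̂ₕ.
Σ Nₕp̂ₕ = 5646.078 + 5281.352 + 5723.046 + 2301.904 + 2175.424 = 21127.804.
21127.804 / 234603 = 0.09006... → 0.090.

0.090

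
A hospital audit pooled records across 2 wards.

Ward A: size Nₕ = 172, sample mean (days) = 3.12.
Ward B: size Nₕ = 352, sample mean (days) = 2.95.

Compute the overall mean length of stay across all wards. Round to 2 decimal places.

x̄_st = (Σ Nₕx̄ₕ) / (Σ Nₕ) = (172·3.12 + 352·2.95) / 524
= 1575.04 / 524 = 3.0058... → 3.01.

3.01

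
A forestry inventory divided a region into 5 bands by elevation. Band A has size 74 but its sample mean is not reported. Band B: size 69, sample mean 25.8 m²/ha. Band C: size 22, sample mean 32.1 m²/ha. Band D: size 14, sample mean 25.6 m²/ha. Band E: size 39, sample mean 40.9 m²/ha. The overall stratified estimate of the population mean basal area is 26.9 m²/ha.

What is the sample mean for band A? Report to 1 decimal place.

Σ Nₕx̄ₕ = N·μ, so 74·x̄_A = 218·26.9 − (69·25.8 + 22·32.1 + 14·25.6 + 39·40.9).
= 5864.2 − 4439.9 = 1424.3.
x̄_A = 1424.3 / 74 = 19.247... → 19.2.

19.2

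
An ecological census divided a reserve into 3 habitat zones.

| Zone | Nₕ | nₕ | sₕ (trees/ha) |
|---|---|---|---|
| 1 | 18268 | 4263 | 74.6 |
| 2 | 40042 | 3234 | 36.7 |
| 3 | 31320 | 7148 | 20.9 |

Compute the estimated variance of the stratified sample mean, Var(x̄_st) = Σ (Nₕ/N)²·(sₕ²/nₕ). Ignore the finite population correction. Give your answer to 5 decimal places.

N = 89630. Term for each stratum: Wₕ²sₕ²/nₕ.
Var(x̄_st) = 0.05422974 + 0.08312216 + 0.00746182 = 0.14481373 → 0.14481.

0.14481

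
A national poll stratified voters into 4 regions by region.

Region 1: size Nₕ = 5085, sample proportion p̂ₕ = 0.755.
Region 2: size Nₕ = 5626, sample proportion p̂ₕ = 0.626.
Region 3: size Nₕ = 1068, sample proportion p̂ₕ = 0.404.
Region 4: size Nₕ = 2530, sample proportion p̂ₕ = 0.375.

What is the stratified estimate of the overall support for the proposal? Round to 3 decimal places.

0.611

N = 5085 + 5626 + 1068 + 2530 = 14309.
Overall proportion = Σ (Nₕ/N)·p̂ₕ.
Σ Nₕp̂ₕ = 3839.175 + 3521.876 + 431.472 + 948.75 = 8741.273.
8741.273 / 14309 = 0.61089... → 0.611.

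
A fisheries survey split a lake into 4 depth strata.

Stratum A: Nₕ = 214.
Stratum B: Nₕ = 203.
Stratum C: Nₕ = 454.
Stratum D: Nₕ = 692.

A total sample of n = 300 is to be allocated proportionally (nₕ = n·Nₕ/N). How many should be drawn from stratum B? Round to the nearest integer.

N = 214 + 203 + 454 + 692 = 1563.
n_B = 300·203/1563 = 38.964... → 39.

39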